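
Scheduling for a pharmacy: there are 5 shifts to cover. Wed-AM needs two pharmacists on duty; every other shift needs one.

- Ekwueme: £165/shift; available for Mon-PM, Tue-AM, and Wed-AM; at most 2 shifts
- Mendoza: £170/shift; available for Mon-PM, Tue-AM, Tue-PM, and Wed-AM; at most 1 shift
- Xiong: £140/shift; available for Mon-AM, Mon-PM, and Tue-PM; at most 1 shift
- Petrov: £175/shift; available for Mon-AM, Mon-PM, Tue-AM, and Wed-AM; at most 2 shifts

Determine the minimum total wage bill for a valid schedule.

Picking the cheapest available pharmacist for each shift independently would cost £920, but that ignores the shift limits.
An optimal schedule: Mon-AM→Xiong, Mon-PM→Petrov, Tue-AM→Ekwueme, Tue-PM→Mendoza, Wed-AM→Ekwueme+Petrov.
Total: 140 + 175 + 165 + 170 + 165 + 175 = £990.

£990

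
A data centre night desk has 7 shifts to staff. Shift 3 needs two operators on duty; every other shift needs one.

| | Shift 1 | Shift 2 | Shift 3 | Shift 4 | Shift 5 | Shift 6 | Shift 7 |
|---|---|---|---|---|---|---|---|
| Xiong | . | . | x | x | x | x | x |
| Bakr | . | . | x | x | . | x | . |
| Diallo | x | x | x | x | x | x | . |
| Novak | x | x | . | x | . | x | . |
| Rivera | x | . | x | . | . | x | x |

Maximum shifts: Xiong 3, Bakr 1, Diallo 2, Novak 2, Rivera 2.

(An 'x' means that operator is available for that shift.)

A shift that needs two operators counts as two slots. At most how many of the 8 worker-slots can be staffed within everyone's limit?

8

Total capacity across all operators is 3+1+2+2+2 = 10, and 8 slots are needed, so at most 8 can be filled.
An assignment achieving 8: Shift 1→Diallo, Shift 2→Diallo, Shift 3→Xiong+Bakr, Shift 4→Novak, Shift 5→Xiong, Shift 6→Novak, Shift 7→Xiong.
Loads: Xiong 3/3, Bakr 1/1, Diallo 2/2, Novak 2/2, Rivera 0/2.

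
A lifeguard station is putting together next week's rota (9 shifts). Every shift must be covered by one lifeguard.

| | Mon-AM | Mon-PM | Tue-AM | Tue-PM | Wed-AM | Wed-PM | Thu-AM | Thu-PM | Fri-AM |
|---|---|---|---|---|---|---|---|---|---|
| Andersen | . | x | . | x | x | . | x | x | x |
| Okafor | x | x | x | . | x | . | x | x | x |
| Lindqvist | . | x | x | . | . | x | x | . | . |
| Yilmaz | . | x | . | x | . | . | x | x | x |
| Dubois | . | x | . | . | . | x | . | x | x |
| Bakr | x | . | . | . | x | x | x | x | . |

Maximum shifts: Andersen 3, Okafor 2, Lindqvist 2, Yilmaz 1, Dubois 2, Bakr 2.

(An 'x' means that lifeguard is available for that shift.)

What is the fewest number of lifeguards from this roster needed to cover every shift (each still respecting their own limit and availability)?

9 slots to fill and no one can take more than 3, so at least ⌈9/3⌉ = 3 lifeguards are needed.
Any 3 lifeguards together have capacity at most 3+2+2 = 7 < 9 slots, so 3 can never suffice.
Andersen, Okafor, Lindqvist, and Dubois alone can cover everything: Mon-AM→Okafor, Mon-PM→Lindqvist, Tue-AM→Okafor, Tue-PM→Andersen, Wed-AM→Andersen, Wed-PM→Lindqvist, Thu-AM→Andersen, Thu-PM→Dubois, Fri-AM→Dubois.

4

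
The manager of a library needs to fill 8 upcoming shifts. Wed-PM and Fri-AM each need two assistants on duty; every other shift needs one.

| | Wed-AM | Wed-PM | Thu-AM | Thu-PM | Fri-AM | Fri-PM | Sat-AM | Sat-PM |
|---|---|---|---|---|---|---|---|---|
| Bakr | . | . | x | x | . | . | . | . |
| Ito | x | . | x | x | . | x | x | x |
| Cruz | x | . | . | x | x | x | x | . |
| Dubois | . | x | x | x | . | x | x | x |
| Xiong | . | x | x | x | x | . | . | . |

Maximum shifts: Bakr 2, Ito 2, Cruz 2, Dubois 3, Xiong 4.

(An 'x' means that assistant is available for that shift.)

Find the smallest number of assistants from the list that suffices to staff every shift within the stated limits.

10 slots to fill and no one can take more than 4, so at least ⌈10/4⌉ = 3 assistants are needed.
Any 3 assistants together have capacity at most 4+3+2 = 9 < 10 slots, so 3 can never suffice.
Ito, Cruz, Dubois, and Xiong alone can cover everything: Wed-AM→Ito, Wed-PM→Dubois+Xiong, Thu-AM→Dubois, Thu-PM→Xiong, Fri-AM→Cruz+Xiong, Fri-PM→Cruz, Sat-AM→Dubois, Sat-PM→Ito.

4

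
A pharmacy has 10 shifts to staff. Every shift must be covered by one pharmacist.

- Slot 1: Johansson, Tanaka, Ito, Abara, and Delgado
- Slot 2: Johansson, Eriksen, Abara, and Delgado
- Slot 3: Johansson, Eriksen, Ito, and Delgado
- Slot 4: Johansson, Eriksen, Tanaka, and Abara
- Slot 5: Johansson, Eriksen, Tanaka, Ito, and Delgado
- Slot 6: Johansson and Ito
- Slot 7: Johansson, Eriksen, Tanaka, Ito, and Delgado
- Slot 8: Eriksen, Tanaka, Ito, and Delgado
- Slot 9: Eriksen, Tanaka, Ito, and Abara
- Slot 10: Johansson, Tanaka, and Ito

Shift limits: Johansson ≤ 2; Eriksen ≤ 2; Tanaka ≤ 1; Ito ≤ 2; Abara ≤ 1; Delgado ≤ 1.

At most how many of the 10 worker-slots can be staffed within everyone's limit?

Total capacity across all pharmacists is 2+2+1+2+1+1 = 9, and 10 slots are needed, so at most 9 can be filled.
An assignment achieving 9: Slot 1→Abara, Slot 2→Eriksen, Slot 3→Eriksen, Slot 4→Tanaka, Slot 5→Delgado, Slot 6→Johansson, Slot 8→Ito, Slot 9→Ito, Slot 10→Johansson.
Loads: Johansson 2/2, Eriksen 2/2, Tanaka 1/1, Ito 2/2, Abara 1/1, Delgado 1/1.

9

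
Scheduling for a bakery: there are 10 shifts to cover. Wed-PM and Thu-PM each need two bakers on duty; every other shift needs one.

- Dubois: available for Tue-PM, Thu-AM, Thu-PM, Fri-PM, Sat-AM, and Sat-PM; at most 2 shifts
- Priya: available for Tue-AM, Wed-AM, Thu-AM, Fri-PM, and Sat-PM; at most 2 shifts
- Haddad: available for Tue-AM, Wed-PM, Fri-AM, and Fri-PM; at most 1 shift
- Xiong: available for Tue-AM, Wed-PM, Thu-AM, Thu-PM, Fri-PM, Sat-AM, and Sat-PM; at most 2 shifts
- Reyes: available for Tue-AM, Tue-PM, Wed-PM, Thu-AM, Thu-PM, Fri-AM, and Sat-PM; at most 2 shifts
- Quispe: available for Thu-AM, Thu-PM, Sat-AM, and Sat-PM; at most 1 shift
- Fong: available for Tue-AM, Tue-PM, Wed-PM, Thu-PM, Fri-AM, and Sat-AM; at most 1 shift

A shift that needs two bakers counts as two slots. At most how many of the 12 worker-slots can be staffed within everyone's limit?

Total capacity across all bakers is 2+2+1+2+2+1+1 = 11, and 12 slots are needed, so at most 11 can be filled.
An assignment achieving 11: Tue-AM→Priya, Tue-PM→Dubois, Wed-AM→Priya, Wed-PM→Xiong+Reyes, Thu-AM→Reyes, Thu-PM→Quispe+Fong, Fri-AM→Haddad, Fri-PM→Dubois, Sat-AM→Xiong.
Loads: Dubois 2/2, Priya 2/2, Haddad 1/1, Xiong 2/2, Reyes 2/2, Quispe 1/1, Fong 1/1.

11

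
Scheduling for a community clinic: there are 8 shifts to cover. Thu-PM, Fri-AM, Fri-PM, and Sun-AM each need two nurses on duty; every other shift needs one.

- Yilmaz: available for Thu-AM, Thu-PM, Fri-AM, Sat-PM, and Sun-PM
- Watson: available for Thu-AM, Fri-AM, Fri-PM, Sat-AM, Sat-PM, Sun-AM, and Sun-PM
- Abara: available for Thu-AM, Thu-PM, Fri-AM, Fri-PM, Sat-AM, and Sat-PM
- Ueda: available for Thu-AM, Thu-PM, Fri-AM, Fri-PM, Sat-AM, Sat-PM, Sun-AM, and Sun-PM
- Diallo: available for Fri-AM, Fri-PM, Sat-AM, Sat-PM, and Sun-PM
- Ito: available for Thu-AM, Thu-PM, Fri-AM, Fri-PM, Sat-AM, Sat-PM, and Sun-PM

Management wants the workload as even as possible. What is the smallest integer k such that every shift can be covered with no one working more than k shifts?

With 6 nurses and 12 worker-slots to fill, someone must work at least ⌈12/6⌉ = 2 shifts, so k ≥ 2.
k = 2 works: Thu-AM→Yilmaz, Thu-PM→Abara+Ueda, Fri-AM→Diallo+Ito, Fri-PM→Diallo+Ito, Sat-AM→Watson, Sat-PM→Abara, Sun-AM→Watson+Ueda, Sun-PM→Yilmaz.
Loads: Yilmaz 2, Watson 2, Abara 2, Ueda 2, Diallo 2, Ito 2 — all ≤ 2.

2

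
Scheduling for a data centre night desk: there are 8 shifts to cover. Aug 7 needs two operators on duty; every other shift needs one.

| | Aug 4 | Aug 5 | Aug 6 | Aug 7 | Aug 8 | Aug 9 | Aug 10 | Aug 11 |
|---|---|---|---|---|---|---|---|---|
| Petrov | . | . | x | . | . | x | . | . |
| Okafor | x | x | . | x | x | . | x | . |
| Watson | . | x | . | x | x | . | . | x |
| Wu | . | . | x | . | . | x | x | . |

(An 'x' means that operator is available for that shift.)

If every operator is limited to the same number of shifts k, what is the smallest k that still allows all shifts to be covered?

With 4 operators and 9 worker-slots to fill, someone must work at least ⌈9/4⌉ = 3 shifts, so k ≥ 3.
k = 3 works: Aug 4→Okafor, Aug 5→Okafor, Aug 6→Petrov, Aug 7→Okafor+Watson, Aug 8→Watson, Aug 9→Petrov, Aug 10→Wu, Aug 11→Watson.
Loads: Petrov 2, Okafor 3, Watson 3, Wu 1 — all ≤ 3.

3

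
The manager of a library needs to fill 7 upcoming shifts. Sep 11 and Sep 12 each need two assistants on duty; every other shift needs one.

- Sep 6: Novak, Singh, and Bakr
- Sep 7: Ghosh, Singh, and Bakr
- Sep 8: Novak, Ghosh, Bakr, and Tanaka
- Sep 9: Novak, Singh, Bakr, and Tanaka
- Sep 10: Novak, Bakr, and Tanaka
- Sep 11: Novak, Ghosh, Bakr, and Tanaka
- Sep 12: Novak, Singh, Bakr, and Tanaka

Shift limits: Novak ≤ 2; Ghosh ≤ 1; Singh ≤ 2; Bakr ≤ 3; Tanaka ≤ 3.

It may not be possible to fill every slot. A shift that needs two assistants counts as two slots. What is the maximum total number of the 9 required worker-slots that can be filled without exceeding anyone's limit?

Total capacity across all assistants is 2+1+2+3+3 = 11, and 9 slots are needed, so at most 9 can be filled.
An assignment achieving 9: Sep 6→Novak, Sep 7→Ghosh, Sep 8→Bakr, Sep 9→Singh, Sep 10→Novak, Sep 11→Bakr+Tanaka, Sep 12→Singh+Bakr.
Loads: Novak 2/2, Ghosh 1/1, Singh 2/2, Bakr 3/3, Tanaka 1/3.

9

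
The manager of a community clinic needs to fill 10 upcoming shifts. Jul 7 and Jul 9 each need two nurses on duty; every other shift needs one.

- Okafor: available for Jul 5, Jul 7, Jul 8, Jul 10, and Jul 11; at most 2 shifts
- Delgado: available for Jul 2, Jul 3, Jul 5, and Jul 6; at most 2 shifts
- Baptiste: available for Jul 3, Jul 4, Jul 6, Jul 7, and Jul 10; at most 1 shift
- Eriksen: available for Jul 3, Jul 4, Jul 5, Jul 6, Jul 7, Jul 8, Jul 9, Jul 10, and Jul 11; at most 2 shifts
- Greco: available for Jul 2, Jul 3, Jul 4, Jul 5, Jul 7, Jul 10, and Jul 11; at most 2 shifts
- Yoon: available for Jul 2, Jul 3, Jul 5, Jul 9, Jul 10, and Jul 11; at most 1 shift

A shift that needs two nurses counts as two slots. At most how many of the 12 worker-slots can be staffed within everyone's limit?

10

Total capacity across all nurses is 2+2+1+2+2+1 = 10, and 12 slots are needed, so at most 10 can be filled.
An assignment achieving 10: Jul 2→Delgado, Jul 3→Greco, Jul 4→Baptiste, Jul 6→Delgado, Jul 7→Okafor+Eriksen, Jul 8→Okafor, Jul 9→Eriksen+Yoon, Jul 11→Greco.
Loads: Okafor 2/2, Delgado 2/2, Baptiste 1/1, Eriksen 2/2, Greco 2/2, Yoon 1/1.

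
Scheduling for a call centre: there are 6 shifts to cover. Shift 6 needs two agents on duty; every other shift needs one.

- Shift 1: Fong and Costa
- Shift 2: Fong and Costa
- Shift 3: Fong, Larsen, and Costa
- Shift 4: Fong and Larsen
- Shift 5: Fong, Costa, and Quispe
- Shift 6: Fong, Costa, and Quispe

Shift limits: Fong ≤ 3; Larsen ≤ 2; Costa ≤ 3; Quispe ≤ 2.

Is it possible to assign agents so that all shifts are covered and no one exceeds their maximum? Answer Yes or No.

One valid schedule: Shift 1→Fong, Shift 2→Fong, Shift 3→Larsen, Shift 4→Fong, Shift 5→Costa, Shift 6→Costa+Quispe.
Loads: Fong 3/3, Larsen 1/2, Costa 2/3, Quispe 1/2 — all within limits.

Yes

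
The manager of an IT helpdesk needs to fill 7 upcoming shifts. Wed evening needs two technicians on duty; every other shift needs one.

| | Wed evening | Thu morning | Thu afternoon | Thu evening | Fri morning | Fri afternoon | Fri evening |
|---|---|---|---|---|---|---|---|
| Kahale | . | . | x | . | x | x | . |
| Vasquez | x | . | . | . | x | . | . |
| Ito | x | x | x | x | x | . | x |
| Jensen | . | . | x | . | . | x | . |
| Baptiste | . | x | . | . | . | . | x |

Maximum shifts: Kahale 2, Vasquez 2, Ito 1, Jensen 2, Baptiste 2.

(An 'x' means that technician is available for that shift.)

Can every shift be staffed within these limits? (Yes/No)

No

Total capacity is 9 and 8 slots are needed, so capacity alone doesn't rule it out.
Shifts {Wed evening, Thu evening} need 3 worker-slots in total, but the technicians available for any of those shifts (Vasquez and Ito) can supply at most 2 among them. So no valid schedule exists.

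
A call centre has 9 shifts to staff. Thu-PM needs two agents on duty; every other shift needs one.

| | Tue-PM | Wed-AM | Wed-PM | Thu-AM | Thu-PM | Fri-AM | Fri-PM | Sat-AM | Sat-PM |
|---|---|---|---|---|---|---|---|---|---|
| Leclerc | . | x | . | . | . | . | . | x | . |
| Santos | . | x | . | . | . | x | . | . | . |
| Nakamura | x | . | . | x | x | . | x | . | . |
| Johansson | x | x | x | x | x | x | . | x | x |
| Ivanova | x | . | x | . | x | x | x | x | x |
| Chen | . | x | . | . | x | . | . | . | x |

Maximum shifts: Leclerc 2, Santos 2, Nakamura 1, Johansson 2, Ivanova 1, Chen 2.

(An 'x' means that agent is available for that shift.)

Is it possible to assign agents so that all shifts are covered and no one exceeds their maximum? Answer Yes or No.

No

Total capacity is 10 and 10 slots are needed, so capacity alone doesn't rule it out.
Shifts {Tue-PM, Wed-PM, Thu-AM, Thu-PM, Fri-PM} need 6 worker-slots in total, but the agents available for any of those shifts (Nakamura, Johansson, Ivanova, and Chen) can supply at most 5 among them. So no valid schedule exists.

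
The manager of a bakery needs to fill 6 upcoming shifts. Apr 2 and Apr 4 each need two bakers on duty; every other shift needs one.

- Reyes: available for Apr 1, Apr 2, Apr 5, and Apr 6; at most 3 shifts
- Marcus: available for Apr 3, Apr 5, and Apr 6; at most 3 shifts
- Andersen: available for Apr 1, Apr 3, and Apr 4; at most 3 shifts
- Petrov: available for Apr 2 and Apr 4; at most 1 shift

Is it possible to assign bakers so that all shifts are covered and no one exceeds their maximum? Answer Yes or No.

No

Total capacity is 10 and 8 slots are needed, so capacity alone doesn't rule it out.
Shifts {Apr 2, Apr 4} need 4 worker-slots in total, but the bakers available for any of those shifts (Reyes, Andersen, and Petrov) can supply at most 3 among them. So no valid schedule exists.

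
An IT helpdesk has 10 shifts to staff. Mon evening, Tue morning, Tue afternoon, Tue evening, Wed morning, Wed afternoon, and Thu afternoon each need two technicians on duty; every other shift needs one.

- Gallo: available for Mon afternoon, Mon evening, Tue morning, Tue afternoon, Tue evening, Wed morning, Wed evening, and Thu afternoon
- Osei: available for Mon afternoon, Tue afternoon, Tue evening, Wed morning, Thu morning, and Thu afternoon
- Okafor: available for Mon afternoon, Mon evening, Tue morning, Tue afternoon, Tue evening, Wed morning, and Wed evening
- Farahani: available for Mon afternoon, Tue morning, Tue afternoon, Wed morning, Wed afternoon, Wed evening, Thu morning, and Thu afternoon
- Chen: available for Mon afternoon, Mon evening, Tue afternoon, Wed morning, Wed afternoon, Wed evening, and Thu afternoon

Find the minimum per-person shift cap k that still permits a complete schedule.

With 5 technicians and 17 worker-slots to fill, someone must work at least ⌈17/5⌉ = 4 shifts, so k ≥ 4.
k = 4 works: Mon afternoon→Osei, Mon evening→Gallo+Okafor, Tue morning→Gallo+Okafor, Tue afternoon→Okafor+Farahani, Tue evening→Gallo+Osei, Wed morning→Okafor+Farahani, Wed afternoon→Farahani+Chen, Wed evening→Gallo, Thu morning→Osei, Thu afternoon→Osei+Farahani.
Loads: Gallo 4, Osei 4, Okafor 4, Farahani 4, Chen 1 — all ≤ 4.

4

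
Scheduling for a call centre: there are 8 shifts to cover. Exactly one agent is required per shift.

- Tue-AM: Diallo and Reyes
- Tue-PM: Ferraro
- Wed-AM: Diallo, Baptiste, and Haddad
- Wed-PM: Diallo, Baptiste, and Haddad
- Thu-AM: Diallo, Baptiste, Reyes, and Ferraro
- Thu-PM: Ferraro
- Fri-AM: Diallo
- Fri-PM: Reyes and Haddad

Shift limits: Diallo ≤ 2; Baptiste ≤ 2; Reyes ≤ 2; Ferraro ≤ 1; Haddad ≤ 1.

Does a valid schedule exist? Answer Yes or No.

Total capacity is 8 and 8 slots are needed, so capacity alone doesn't rule it out.
Shifts {Tue-PM, Thu-PM} need 2 worker-slots in total, but the agents available for any of those shifts (Ferraro) can supply at most 1 among them. So no valid schedule exists.

No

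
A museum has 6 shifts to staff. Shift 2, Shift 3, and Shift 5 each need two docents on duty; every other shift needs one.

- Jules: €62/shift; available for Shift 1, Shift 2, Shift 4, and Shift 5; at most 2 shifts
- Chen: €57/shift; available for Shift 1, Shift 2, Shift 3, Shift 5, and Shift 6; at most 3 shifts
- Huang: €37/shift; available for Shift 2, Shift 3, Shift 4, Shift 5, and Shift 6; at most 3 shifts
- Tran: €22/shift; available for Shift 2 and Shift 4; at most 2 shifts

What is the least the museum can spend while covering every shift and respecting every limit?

Shift 3 can only be covered by Chen and Huang, so that assignment is forced.
Picking the cheapest available docent for each shift independently would cost €363, but that ignores the shift limits.
An optimal schedule: Shift 1→Chen, Shift 2→Tran+Jules, Shift 3→Huang+Chen, Shift 4→Tran, Shift 5→Huang+Chen, Shift 6→Huang.
Total: 57 + 22 + 62 + 37 + 57 + 22 + 37 + 57 + 37 = €388.

€388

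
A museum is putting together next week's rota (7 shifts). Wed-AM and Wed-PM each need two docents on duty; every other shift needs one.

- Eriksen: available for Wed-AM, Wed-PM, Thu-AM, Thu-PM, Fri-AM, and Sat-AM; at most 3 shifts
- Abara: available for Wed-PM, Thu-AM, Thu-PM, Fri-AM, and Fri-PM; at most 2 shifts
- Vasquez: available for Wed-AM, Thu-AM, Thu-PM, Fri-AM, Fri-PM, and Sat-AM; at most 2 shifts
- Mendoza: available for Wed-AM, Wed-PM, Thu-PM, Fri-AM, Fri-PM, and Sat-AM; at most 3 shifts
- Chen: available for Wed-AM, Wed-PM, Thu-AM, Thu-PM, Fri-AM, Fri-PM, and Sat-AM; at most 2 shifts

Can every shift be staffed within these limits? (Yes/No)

Yes

One valid schedule: Wed-AM→Vasquez+Mendoza, Wed-PM→Mendoza+Chen, Thu-AM→Eriksen, Thu-PM→Eriksen, Fri-AM→Abara, Fri-PM→Abara, Sat-AM→Eriksen.
Loads: Eriksen 3/3, Abara 2/2, Vasquez 1/2, Mendoza 2/3, Chen 1/2 — all within limits.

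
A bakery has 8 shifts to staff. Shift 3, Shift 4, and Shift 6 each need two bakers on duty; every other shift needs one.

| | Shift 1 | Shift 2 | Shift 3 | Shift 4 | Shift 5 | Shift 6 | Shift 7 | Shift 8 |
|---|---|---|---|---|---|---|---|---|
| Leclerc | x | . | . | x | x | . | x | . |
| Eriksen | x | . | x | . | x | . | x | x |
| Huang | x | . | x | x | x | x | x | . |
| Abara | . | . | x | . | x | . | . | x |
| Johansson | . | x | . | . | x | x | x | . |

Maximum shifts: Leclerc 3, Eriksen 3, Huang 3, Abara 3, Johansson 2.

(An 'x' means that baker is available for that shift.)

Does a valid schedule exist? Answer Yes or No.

Shift 2 can only be covered by Johansson, so that assignment is forced.
Shift 4 can only be covered by Leclerc and Huang, so that assignment is forced.
Shift 6 can only be covered by Huang and Johansson, so that assignment is forced.
One valid schedule: Shift 1→Leclerc, Shift 2→Johansson, Shift 3→Eriksen+Huang, Shift 4→Leclerc+Huang, Shift 5→Eriksen, Shift 6→Huang+Johansson, Shift 7→Leclerc, Shift 8→Eriksen.
Loads: Leclerc 3/3, Eriksen 3/3, Huang 3/3, Abara 0/3, Johansson 2/2 — all within limits.

Yes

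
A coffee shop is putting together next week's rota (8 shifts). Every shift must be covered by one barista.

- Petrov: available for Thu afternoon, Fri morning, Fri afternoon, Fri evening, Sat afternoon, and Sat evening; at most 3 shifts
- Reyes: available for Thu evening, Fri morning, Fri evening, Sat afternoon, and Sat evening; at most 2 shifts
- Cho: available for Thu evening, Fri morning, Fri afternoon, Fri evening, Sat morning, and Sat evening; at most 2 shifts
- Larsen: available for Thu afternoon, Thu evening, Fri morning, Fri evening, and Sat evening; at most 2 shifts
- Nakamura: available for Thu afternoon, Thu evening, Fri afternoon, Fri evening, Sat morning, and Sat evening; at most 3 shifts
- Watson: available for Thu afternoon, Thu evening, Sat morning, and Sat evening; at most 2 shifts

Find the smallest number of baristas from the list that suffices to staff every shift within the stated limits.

8 slots to fill and no one can take more than 3, so at least ⌈8/3⌉ = 3 baristas are needed.
Petrov, Reyes, and Nakamura alone can cover everything: Thu afternoon→Petrov, Thu evening→Reyes, Fri morning→Petrov, Fri afternoon→Petrov, Fri evening→Nakamura, Sat morning→Nakamura, Sat afternoon→Reyes, Sat evening→Nakamura.

3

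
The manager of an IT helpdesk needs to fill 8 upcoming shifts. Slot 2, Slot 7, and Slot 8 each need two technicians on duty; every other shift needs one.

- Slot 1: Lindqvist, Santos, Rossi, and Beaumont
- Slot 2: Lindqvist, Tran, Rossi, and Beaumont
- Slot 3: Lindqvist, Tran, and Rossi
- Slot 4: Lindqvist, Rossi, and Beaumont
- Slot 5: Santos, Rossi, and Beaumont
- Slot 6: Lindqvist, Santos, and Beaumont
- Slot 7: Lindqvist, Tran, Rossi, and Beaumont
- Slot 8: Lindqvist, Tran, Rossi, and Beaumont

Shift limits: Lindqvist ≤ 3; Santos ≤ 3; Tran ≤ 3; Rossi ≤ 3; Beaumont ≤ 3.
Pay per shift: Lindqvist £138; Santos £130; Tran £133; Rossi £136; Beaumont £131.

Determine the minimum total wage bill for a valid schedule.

Picking the cheapest available technician for each shift independently would cost £1446, but that ignores the shift limits.
An optimal schedule: Slot 1→Santos, Slot 2→Beaumont+Tran, Slot 3→Tran, Slot 4→Beaumont, Slot 5→Santos, Slot 6→Santos, Slot 7→Beaumont+Rossi, Slot 8→Tran+Rossi.
Total: 130 + 131 + 133 + 133 + 131 + 130 + 130 + 131 + 136 + 133 + 136 = £1454.

£1454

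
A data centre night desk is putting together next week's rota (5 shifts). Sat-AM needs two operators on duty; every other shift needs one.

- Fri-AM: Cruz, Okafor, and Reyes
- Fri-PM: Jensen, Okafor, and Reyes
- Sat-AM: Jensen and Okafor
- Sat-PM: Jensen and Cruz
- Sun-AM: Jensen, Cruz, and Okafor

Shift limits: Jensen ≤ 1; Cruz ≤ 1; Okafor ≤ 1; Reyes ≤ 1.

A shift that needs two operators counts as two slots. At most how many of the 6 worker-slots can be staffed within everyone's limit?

4

Total capacity across all operators is 1+1+1+1 = 4, and 6 slots are needed, so at most 4 can be filled.
An assignment achieving 4: Fri-AM→Reyes, Sat-AM→Jensen+Okafor, Sat-PM→Cruz.
Loads: Jensen 1/1, Cruz 1/1, Okafor 1/1, Reyes 1/1.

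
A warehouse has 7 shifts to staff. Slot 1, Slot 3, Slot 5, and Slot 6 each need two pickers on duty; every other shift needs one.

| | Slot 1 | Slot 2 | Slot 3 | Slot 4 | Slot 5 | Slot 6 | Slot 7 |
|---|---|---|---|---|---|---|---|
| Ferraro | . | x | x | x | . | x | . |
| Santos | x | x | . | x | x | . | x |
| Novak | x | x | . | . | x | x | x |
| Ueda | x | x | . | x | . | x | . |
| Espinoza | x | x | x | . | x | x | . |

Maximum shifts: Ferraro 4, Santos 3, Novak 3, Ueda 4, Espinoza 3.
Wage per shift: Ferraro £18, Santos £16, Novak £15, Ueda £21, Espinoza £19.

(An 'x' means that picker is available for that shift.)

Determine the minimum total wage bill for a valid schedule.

£184

Slot 3 can only be covered by Ferraro and Espinoza, so that assignment is forced.
Picking the cheapest available picker for each shift independently would cost £178, but that ignores the shift limits.
An optimal schedule: Slot 1→Santos+Novak, Slot 2→Ferraro, Slot 3→Ferraro+Espinoza, Slot 4→Ferraro, Slot 5→Santos+Novak, Slot 6→Ferraro+Novak, Slot 7→Santos.
Total: 16 + 15 + 18 + 18 + 19 + 18 + 16 + 15 + 18 + 15 + 16 = £184.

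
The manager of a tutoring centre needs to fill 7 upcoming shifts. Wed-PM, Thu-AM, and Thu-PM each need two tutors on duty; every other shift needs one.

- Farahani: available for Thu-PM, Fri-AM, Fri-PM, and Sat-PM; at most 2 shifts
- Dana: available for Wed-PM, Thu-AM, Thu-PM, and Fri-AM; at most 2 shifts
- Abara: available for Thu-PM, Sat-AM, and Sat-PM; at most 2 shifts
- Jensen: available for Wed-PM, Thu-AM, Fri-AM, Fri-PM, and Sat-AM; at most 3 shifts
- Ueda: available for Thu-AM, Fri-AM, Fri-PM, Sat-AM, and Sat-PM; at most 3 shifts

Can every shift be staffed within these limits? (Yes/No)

Wed-PM can only be covered by Dana and Jensen, so that assignment is forced.
One valid schedule: Wed-PM→Dana+Jensen, Thu-AM→Dana+Jensen, Thu-PM→Farahani+Abara, Fri-AM→Jensen, Fri-PM→Farahani, Sat-AM→Abara, Sat-PM→Ueda.
Loads: Farahani 2/2, Dana 2/2, Abara 2/2, Jensen 3/3, Ueda 1/3 — all within limits.

Yes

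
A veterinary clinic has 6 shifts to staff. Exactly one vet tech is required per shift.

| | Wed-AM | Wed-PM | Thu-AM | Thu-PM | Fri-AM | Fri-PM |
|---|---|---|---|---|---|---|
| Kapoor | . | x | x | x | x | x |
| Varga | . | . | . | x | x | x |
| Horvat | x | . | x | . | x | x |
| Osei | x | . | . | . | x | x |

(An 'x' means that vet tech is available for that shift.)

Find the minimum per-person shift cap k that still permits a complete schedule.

2

With 4 vet techs and 6 worker-slots to fill, someone must work at least ⌈6/4⌉ = 2 shifts, so k ≥ 2.
k = 2 works: Wed-AM→Horvat, Wed-PM→Kapoor, Thu-AM→Kapoor, Thu-PM→Varga, Fri-AM→Varga, Fri-PM→Horvat.
Loads: Kapoor 2, Varga 2, Horvat 2, Osei 0 — all ≤ 2.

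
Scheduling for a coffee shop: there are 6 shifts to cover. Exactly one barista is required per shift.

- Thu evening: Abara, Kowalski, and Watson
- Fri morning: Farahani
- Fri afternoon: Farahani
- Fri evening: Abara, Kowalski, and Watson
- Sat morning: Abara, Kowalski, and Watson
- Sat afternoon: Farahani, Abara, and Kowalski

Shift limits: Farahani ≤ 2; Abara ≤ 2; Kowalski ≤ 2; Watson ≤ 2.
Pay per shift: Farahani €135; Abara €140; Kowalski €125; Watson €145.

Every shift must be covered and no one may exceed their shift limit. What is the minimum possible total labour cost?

€800

Fri morning can only be covered by Farahani, so that assignment is forced.
Fri afternoon can only be covered by Farahani, so that assignment is forced.
Picking the cheapest available barista for each shift independently would cost €770, but that ignores the shift limits.
An optimal schedule: Thu evening→Abara, Fri morning→Farahani, Fri afternoon→Farahani, Fri evening→Abara, Sat morning→Kowalski, Sat afternoon→Kowalski.
Total: 140 + 135 + 135 + 140 + 125 + 125 = €800.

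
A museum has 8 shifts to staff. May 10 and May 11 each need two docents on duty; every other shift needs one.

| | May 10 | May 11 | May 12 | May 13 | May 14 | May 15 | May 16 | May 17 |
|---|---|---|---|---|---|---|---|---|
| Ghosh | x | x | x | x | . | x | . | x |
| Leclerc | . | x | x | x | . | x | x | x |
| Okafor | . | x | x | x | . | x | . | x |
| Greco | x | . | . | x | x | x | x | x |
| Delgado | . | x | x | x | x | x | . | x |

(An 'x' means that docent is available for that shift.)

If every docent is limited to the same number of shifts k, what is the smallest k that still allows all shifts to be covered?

2

With 5 docents and 10 worker-slots to fill, someone must work at least ⌈10/5⌉ = 2 shifts, so k ≥ 2.
k = 2 works: May 10→Ghosh+Greco, May 11→Okafor+Delgado, May 12→Ghosh, May 13→Leclerc, May 14→Greco, May 15→Okafor, May 16→Leclerc, May 17→Delgado.
Loads: Ghosh 2, Leclerc 2, Okafor 2, Greco 2, Delgado 2 — all ≤ 2.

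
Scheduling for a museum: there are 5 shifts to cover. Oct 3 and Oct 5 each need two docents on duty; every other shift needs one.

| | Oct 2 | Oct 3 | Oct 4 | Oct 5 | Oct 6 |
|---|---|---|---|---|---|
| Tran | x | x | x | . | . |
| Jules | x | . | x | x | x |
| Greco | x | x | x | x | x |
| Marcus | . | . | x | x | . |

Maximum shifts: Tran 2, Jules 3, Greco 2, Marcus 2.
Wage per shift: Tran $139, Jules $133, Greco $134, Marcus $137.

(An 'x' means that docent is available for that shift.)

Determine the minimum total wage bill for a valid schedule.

$943

Oct 3 can only be covered by Tran and Greco, so that assignment is forced.
Picking the cheapest available docent for each shift independently would cost $939, but that ignores the shift limits.
An optimal schedule: Oct 2→Jules, Oct 3→Greco+Tran, Oct 4→Marcus, Oct 5→Jules+Greco, Oct 6→Jules.
Total: 133 + 134 + 139 + 137 + 133 + 134 + 133 = $943.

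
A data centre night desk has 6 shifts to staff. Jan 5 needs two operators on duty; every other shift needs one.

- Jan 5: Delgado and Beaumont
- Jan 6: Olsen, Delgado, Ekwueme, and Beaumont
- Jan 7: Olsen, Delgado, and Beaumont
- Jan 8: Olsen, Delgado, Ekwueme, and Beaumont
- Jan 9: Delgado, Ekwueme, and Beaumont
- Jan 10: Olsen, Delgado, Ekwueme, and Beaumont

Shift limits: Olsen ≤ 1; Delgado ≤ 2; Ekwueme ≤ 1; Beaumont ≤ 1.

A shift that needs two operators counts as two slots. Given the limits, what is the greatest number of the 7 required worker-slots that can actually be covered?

Total capacity across all operators is 1+2+1+1 = 5, and 7 slots are needed, so at most 5 can be filled.
An assignment achieving 5: Jan 5→Delgado+Beaumont, Jan 6→Ekwueme, Jan 7→Olsen, Jan 9→Delgado.
Loads: Olsen 1/1, Delgado 2/2, Ekwueme 1/1, Beaumont 1/1.

5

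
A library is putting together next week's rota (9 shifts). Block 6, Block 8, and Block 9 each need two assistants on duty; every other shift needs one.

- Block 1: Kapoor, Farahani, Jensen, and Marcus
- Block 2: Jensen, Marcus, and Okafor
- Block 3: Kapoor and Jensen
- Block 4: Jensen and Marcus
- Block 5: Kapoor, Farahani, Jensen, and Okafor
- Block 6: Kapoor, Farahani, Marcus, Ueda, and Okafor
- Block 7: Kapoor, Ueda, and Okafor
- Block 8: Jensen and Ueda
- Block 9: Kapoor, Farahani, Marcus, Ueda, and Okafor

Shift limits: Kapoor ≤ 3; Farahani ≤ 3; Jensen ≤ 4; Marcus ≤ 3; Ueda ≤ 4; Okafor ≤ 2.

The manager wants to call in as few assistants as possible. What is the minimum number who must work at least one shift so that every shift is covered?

4

12 slots to fill and no one can take more than 4, so at least ⌈12/4⌉ = 3 assistants are needed.
Any 3 assistants together have capacity at most 4+4+3 = 11 < 12 slots, so 3 can never suffice.
Kapoor, Farahani, Jensen, and Ueda alone can cover everything: Block 1→Kapoor, Block 2→Jensen, Block 3→Kapoor, Block 4→Jensen, Block 5→Farahani, Block 6→Farahani+Ueda, Block 7→Kapoor, Block 8→Jensen+Ueda, Block 9→Farahani+Ueda.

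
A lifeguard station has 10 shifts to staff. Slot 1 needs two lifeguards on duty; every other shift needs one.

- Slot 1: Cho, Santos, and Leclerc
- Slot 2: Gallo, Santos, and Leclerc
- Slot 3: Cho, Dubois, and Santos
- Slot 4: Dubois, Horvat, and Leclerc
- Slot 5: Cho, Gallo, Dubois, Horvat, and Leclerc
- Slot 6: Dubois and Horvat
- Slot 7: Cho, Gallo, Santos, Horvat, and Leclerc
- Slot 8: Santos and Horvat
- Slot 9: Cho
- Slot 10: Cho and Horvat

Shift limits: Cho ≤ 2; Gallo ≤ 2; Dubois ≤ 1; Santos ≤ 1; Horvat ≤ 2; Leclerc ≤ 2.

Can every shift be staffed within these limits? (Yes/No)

No

Total capacity is 2+2+1+1+2+2 = 10 but 11 worker-slots are needed — infeasible.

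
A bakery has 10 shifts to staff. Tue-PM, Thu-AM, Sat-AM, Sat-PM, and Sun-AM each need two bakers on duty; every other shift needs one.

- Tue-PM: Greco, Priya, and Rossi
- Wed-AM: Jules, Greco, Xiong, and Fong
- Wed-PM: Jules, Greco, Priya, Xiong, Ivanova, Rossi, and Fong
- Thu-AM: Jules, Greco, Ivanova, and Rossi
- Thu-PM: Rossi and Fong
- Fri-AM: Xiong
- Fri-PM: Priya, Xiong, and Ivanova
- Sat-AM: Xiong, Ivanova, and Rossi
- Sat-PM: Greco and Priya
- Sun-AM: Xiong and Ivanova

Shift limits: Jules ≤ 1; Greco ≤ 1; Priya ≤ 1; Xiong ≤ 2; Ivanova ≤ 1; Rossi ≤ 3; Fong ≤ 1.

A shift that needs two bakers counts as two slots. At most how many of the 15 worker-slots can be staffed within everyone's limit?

Total capacity across all bakers is 1+1+1+2+1+3+1 = 10, and 15 slots are needed, so at most 10 can be filled.
An assignment achieving 10: Tue-PM→Rossi, Wed-AM→Jules, Wed-PM→Fong, Thu-PM→Rossi, Fri-AM→Xiong, Sat-AM→Rossi, Sat-PM→Greco+Priya, Sun-AM→Xiong+Ivanova.
Loads: Jules 1/1, Greco 1/1, Priya 1/1, Xiong 2/2, Ivanova 1/1, Rossi 3/3, Fong 1/1.

10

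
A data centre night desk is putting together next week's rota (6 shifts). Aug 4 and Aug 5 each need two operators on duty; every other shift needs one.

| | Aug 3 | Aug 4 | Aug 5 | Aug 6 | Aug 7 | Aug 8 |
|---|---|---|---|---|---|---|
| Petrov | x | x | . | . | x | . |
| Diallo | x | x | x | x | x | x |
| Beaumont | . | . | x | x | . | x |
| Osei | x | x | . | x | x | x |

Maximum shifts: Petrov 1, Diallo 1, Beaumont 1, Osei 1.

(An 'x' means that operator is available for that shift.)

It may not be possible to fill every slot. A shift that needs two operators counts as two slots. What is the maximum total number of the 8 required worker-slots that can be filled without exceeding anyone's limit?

Total capacity across all operators is 1+1+1+1 = 4, and 8 slots are needed, so at most 4 can be filled.
An assignment achieving 4: Aug 3→Petrov, Aug 4→Osei, Aug 5→Diallo+Beaumont.
Loads: Petrov 1/1, Diallo 1/1, Beaumont 1/1, Osei 1/1.

4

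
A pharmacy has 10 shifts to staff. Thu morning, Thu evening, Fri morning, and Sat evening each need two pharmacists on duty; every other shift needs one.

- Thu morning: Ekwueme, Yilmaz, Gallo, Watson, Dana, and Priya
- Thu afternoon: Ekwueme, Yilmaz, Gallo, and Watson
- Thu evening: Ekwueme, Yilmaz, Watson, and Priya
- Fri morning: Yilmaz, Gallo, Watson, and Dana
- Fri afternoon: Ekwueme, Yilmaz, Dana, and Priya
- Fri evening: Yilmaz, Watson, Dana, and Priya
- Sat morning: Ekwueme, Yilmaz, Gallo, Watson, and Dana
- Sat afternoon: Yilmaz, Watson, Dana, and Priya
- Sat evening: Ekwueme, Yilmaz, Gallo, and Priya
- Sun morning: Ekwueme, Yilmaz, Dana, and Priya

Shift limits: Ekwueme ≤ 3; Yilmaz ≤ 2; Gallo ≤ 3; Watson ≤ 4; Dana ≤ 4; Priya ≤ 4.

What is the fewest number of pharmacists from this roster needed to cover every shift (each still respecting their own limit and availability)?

4

14 slots to fill and no one can take more than 4, so at least ⌈14/4⌉ = 4 pharmacists are needed.
Ekwueme, Gallo, Watson, and Dana alone can cover everything: Thu morning→Watson+Dana, Thu afternoon→Gallo, Thu evening→Ekwueme+Watson, Fri morning→Gallo+Dana, Fri afternoon→Ekwueme, Fri evening→Watson, Sat morning→Dana, Sat afternoon→Watson, Sat evening→Ekwueme+Gallo, Sun morning→Dana.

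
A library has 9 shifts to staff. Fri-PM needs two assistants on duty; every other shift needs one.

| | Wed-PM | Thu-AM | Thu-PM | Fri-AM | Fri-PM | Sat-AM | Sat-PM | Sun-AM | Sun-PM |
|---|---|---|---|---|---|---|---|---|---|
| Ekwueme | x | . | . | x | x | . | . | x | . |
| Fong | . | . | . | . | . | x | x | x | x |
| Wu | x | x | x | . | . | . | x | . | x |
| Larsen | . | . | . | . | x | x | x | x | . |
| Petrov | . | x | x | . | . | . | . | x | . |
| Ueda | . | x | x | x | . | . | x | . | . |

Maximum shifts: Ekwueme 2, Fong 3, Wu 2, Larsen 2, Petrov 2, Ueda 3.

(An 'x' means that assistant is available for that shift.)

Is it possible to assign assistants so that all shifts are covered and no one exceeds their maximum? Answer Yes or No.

Fri-PM can only be covered by Ekwueme and Larsen, so that assignment is forced.
One valid schedule: Wed-PM→Ekwueme, Thu-AM→Wu, Thu-PM→Wu, Fri-AM→Ueda, Fri-PM→Ekwueme+Larsen, Sat-AM→Fong, Sat-PM→Fong, Sun-AM→Larsen, Sun-PM→Fong.
Loads: Ekwueme 2/2, Fong 3/3, Wu 2/2, Larsen 2/2, Petrov 0/2, Ueda 1/3 — all within limits.

Yes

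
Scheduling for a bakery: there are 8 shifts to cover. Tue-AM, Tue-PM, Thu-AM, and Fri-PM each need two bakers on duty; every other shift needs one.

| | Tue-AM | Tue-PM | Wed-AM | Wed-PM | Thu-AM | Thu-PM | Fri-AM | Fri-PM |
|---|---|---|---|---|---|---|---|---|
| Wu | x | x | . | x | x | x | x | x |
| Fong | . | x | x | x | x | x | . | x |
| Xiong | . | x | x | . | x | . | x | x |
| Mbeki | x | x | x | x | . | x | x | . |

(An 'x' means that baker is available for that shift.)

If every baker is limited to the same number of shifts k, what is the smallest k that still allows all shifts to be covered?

With 4 bakers and 12 worker-slots to fill, someone must work at least ⌈12/4⌉ = 3 shifts, so k ≥ 3.
k = 3 works: Tue-AM→Wu+Mbeki, Tue-PM→Xiong+Mbeki, Wed-AM→Fong, Wed-PM→Wu, Thu-AM→Wu+Fong, Thu-PM→Mbeki, Fri-AM→Xiong, Fri-PM→Fong+Xiong.
Loads: Wu 3, Fong 3, Xiong 3, Mbeki 3 — all ≤ 3.

3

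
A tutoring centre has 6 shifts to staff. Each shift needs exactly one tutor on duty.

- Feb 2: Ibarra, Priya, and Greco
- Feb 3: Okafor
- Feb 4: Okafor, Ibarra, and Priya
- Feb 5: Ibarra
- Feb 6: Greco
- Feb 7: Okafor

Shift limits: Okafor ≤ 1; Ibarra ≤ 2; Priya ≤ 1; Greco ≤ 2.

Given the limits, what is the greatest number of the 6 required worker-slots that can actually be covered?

Total capacity across all tutors is 1+2+1+2 = 6, and 6 slots are needed, so at most 6 can be filled.
Shifts {Feb 3, Feb 7} need 2 slots but only Okafor are available for them, supplying at most 1 — so at least 1 slot must go unfilled.
An assignment achieving 5: Feb 2→Ibarra, Feb 3→Okafor, Feb 4→Priya, Feb 5→Ibarra, Feb 6→Greco.
Loads: Okafor 1/1, Ibarra 2/2, Priya 1/1, Greco 1/2.

5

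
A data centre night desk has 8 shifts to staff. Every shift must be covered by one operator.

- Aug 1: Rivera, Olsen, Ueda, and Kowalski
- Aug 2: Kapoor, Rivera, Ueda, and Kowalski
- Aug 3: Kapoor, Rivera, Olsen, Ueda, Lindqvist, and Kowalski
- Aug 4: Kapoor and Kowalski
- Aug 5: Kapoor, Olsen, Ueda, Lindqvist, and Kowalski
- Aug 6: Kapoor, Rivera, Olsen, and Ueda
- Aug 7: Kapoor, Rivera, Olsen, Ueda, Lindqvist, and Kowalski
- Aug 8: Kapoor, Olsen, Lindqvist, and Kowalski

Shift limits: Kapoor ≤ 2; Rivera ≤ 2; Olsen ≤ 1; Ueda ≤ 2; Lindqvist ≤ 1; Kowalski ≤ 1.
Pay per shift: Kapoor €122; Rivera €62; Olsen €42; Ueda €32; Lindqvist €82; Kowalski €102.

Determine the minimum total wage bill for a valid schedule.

Picking the cheapest available operator for each shift independently would cost €336, but that ignores the shift limits.
An optimal schedule: Aug 1→Ueda, Aug 2→Ueda, Aug 3→Rivera, Aug 4→Kowalski, Aug 5→Kapoor, Aug 6→Olsen, Aug 7→Rivera, Aug 8→Lindqvist.
Total: 32 + 32 + 62 + 102 + 122 + 42 + 62 + 82 = €536.

€536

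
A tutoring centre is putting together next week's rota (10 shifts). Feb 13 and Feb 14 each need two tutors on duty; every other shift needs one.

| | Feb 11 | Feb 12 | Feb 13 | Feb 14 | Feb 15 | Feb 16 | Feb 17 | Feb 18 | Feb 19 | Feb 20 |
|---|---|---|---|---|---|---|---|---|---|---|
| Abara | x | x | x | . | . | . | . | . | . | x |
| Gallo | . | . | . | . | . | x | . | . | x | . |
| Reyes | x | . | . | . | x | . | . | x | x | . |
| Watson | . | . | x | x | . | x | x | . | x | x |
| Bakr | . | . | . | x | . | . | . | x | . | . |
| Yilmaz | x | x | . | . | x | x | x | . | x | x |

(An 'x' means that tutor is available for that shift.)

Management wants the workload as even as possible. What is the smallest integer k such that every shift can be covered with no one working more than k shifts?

2

With 6 tutors and 12 worker-slots to fill, someone must work at least ⌈12/6⌉ = 2 shifts, so k ≥ 2.
k = 2 works: Feb 11→Reyes, Feb 12→Abara, Feb 13→Abara+Watson, Feb 14→Watson+Bakr, Feb 15→Reyes, Feb 16→Gallo, Feb 17→Yilmaz, Feb 18→Bakr, Feb 19→Gallo, Feb 20→Yilmaz.
Loads: Abara 2, Gallo 2, Reyes 2, Watson 2, Bakr 2, Yilmaz 2 — all ≤ 2.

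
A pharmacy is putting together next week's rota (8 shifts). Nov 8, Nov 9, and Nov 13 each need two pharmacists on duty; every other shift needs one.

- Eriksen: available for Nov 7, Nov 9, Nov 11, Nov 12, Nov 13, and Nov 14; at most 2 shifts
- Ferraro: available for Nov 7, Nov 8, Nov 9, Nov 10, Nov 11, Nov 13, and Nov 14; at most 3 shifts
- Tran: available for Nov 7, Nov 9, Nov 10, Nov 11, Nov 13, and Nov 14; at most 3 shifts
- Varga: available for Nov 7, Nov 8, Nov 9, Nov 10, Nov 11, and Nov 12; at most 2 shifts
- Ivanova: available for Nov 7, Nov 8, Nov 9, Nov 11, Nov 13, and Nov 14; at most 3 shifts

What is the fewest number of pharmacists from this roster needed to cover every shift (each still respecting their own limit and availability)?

11 slots to fill and no one can take more than 3, so at least ⌈11/3⌉ = 4 pharmacists are needed.
Eriksen, Ferraro, Tran, and Ivanova alone can cover everything: Nov 7→Eriksen, Nov 8→Ferraro+Ivanova, Nov 9→Tran+Ivanova, Nov 10→Ferraro, Nov 11→Ferraro, Nov 12→Eriksen, Nov 13→Tran+Ivanova, Nov 14→Tran.

4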